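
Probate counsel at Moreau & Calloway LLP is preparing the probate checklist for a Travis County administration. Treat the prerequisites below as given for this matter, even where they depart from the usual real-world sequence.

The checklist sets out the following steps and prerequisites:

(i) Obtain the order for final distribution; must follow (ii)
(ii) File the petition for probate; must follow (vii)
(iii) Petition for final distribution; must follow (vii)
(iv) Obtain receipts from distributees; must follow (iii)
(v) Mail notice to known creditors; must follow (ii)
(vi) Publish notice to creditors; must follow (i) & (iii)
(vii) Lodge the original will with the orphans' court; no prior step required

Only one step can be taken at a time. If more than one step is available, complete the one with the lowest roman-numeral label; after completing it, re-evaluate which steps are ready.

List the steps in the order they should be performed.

Only (vii) has no prerequisites, so it is first.
Now (ii) and (iii) have their prerequisites met. (ii) has the earlier label, so (ii) next.
(i) and (v) now also ready, so the ready set is {(i), (iii), (v)}; (i) has the earlier label → (i).
(iii) and (v) are both available; (iii) has the earlier label → (iii).
Now (iv), (v) and (vi) have their prerequisites met. (iv) has the earlier label, so (iv) next.
(v) and (vi) are both available; (v) has the earlier label → (v).
(vi) is the only step now ready → (vi).

(vii) → (ii) → (i) → (iii) → (iv) → (v) → (vi)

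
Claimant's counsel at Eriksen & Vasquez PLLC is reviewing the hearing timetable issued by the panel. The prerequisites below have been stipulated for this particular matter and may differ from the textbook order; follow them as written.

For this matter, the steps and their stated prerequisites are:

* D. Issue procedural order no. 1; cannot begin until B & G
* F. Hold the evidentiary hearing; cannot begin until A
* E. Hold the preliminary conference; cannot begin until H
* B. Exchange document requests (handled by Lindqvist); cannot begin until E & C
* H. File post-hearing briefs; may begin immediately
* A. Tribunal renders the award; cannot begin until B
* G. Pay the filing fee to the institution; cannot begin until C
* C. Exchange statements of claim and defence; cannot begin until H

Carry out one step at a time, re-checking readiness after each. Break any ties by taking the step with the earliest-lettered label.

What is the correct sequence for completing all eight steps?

H has no prerequisites → H first.
Now C and E have their prerequisites met. C has the earlier label, so C next.
G now also ready, so the ready set is {E, G}; E has the earlier label → E.
Now B and G have their prerequisites met. B has the earlier label, so B next.
A now also ready, so the ready set is {A, G}; A has the earlier label → A.
F now also ready, so the ready set is {F, G}; F has the earlier label → F.
G is the only step now ready → G.
Next only D has its prerequisites met → D.

H, C, E, B, A, F, G, D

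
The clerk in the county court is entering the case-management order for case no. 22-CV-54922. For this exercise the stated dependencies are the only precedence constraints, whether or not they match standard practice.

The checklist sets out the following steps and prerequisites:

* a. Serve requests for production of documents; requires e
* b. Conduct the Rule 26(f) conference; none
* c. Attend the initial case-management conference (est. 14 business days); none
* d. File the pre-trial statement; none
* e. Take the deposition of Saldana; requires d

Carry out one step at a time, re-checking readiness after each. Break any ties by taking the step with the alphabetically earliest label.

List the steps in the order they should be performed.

b, c, d, e, a

Nothing is required for b, c and d. b has the earlier label → b first.
c and d are both available; c has the earlier label → c.
That leaves d as the only ready step → d.
That leaves e as the only ready step → e.
a needed e, now all done → a.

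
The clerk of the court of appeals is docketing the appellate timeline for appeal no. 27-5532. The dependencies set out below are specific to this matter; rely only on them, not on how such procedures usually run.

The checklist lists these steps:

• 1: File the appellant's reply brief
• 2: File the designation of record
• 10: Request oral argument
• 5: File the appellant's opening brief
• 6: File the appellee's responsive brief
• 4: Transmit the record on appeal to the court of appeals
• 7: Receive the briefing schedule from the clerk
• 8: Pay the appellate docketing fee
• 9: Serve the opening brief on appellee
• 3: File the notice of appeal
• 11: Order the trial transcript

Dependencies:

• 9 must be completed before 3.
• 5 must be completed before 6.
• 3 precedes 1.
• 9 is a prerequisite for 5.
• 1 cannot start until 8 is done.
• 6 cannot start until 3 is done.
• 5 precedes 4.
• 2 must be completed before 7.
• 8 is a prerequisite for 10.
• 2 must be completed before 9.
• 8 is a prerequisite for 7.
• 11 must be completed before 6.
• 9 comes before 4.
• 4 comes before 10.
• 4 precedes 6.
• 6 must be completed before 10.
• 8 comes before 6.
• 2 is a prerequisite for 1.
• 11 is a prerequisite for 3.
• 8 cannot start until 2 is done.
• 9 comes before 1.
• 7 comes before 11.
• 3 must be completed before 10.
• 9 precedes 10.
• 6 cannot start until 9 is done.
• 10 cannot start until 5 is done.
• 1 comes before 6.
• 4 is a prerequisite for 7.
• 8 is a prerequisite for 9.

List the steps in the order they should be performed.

2 8 9 5 4 7 11 3 1 6 10

2 is the only step with nothing outstanding, so it goes first.
8 is the only step now ready → 8.
9 needed 2 and 8, now all done → 9.
That leaves 5 as the only ready step → 5.
4 is the only step now ready → 4.
Next only 7 has its prerequisites met → 7.
11 is the only step now ready → 11.
That leaves 3 as the only ready step → 3.
Next only 1 has its prerequisites met → 1.
6 needed 1, 5, 4, 8, 9, 3 and 11, now all done → 6.
10 needed 5, 6, 4, 8, 9 and 3, now all done → 10.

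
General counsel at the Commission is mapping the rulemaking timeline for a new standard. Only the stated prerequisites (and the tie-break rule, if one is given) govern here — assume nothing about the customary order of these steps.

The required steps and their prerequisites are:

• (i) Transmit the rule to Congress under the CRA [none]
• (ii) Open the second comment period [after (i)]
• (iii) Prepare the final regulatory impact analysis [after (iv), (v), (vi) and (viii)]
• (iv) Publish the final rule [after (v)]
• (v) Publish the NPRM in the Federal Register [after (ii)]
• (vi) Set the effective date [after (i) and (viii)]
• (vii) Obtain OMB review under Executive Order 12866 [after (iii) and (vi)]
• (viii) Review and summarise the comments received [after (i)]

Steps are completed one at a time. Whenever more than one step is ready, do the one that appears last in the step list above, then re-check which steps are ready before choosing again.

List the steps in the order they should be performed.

(i) is the only step with nothing outstanding, so it goes first.
(viii) and (ii) are both available; (viii) is listed later → (viii).
Ready: (vi) and (ii). (vi) is listed later → (vi).
That leaves (ii) as the only ready step → (ii).
(v) needed (ii), now all done → (v).
(iv) is the only step now ready → (iv).
(iii) is the only step now ready → (iii).
That leaves (vii) as the only ready step → (vii).

(i) → (viii) → (vi) → (ii) → (v) → (iv) → (iii) → (vii)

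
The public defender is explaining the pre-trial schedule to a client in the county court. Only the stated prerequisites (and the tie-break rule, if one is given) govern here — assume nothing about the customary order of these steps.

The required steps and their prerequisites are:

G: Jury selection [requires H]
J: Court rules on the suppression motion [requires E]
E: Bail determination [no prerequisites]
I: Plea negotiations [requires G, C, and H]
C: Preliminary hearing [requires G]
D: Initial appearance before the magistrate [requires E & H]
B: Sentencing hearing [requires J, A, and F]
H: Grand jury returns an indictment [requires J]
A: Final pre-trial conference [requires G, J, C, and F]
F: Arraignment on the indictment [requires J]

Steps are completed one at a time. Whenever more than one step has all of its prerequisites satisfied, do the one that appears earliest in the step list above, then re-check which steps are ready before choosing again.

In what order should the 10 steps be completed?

E, J, H, G, C, I, D, F, A, B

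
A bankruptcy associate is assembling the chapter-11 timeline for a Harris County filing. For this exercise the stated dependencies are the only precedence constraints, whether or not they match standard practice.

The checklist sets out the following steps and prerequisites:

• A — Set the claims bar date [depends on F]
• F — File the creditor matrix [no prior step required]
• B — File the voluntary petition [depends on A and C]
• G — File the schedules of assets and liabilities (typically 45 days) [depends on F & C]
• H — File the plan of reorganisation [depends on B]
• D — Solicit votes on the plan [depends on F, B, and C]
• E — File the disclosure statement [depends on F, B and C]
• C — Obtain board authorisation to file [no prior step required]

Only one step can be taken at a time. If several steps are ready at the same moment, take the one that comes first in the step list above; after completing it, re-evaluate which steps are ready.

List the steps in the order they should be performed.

F and C have no prerequisites; F is listed earlier, so F is first.
A and C are both available; A is listed earlier → A.
C is the only step now ready → C.
Now B and G have their prerequisites met. B is listed earlier, so B next.
Now G, H, D and E have their prerequisites met. G is listed earlier, so G next.
Now H, D and E have their prerequisites met. H is listed earlier, so H next.
Ready: D and E. D is listed earlier → D.
E needed F, B and C, now all done → E.

F → A → C → B → G → H → D → E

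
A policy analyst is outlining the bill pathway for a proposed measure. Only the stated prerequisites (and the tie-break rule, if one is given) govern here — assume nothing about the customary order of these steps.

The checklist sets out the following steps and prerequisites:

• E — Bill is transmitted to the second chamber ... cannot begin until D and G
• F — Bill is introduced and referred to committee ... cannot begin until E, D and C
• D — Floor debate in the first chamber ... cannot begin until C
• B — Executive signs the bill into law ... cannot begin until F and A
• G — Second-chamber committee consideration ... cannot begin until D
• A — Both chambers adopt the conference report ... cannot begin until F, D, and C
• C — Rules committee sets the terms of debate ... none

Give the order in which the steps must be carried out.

C has no prerequisites → C first.
D needed C, now all done → D.
G is the only step now ready → G.
E needed D and G, now all done → E.
Next only F has its prerequisites met → F.
A needed F, D and C, now all done → A.
B needed F and A, now all done → B.

C, D, G, E, F, A, B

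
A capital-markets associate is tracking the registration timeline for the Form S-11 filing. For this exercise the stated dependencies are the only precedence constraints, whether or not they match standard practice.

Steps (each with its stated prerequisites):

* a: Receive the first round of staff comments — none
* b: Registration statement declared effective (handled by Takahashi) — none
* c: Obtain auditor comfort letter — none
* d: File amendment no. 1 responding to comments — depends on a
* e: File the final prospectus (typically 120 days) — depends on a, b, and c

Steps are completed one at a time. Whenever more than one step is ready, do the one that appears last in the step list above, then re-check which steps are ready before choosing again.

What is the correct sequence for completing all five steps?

c, b, a, e, d

c, b and a have no prerequisites; c is listed later, so c is first.
b and a are both available; b is listed later → b.
a is the only step now ready → a.
e and d are both available; e is listed later → e.
d is the only step now ready → d.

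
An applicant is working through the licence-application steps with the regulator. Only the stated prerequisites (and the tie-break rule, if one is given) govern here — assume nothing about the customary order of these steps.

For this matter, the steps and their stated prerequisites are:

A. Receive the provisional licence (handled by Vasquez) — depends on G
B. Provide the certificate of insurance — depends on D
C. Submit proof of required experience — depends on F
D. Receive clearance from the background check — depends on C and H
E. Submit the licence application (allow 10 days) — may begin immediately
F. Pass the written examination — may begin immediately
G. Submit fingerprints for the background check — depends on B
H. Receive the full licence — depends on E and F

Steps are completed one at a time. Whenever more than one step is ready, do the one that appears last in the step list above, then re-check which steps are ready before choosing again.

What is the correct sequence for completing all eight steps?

F → E → H → C → D → B → G → A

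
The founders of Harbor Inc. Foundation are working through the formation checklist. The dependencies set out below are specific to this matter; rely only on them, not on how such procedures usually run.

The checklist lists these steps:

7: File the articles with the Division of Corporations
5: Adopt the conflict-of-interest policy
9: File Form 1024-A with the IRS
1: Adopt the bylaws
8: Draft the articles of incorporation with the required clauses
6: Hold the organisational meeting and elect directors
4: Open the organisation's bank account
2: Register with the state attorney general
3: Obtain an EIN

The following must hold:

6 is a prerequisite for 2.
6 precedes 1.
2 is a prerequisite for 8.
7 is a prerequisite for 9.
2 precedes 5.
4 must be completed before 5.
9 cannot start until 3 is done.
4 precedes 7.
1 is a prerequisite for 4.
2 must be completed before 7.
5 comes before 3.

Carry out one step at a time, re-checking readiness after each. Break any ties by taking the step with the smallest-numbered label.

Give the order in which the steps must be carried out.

6 → 1 → 2 → 4 → 5 → 3 → 7 → 8 → 9

6 has no prerequisites → 6 first.
1 and 2 are both available; 1 has the earlier label → 1.
4 now also ready, so the ready set is {2, 4}; 2 has the earlier label → 2.
8 now also ready, so the ready set is {4, 8}; 4 has the earlier label → 4.
5 and 7 now also ready, so the ready set is {5, 7, 8}; 5 has the earlier label → 5.
3, 7 and 8 are all available; 3 has the earlier label → 3.
7 and 8 are both available; 7 has the earlier label → 7.
9 now also ready, so the ready set is {8, 9}; 8 has the earlier label → 8.
That leaves 9 as the only ready step → 9.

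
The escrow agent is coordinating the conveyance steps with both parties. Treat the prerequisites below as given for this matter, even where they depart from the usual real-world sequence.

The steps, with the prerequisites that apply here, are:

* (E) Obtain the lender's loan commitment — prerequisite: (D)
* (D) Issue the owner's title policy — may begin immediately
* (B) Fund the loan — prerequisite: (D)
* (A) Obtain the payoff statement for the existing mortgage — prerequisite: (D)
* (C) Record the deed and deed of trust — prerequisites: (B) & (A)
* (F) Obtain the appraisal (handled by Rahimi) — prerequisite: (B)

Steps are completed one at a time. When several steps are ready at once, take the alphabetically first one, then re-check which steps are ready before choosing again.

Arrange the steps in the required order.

(D) (A) (B) (C) (E) (F)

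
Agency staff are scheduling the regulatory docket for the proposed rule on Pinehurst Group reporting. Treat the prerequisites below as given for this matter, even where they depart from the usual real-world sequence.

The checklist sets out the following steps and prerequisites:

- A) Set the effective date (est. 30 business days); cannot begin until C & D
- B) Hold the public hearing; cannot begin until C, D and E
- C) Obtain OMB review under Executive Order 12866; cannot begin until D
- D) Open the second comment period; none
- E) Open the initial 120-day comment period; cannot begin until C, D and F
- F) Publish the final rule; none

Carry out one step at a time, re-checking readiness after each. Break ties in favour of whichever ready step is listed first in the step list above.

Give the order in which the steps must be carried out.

D, C, A, F, E, B

Nothing is required for D and F. D is listed earlier → D first.
C now also ready, so the ready set is {C, F}; C is listed earlier → C.
A and F are both available; A is listed earlier → A.
F is the only step now ready → F.
Next only E has its prerequisites met → E.
Next only B has its prerequisites met → B.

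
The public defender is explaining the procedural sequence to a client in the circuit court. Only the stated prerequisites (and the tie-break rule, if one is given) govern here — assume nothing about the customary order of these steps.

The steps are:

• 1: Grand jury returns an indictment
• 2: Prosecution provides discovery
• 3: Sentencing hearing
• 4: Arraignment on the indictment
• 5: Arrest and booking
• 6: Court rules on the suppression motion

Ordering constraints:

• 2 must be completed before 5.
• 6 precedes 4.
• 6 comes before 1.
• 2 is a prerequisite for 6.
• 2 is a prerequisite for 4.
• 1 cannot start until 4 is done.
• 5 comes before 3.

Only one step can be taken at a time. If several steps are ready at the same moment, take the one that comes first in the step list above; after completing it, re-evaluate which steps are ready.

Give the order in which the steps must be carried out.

Only 2 has no prerequisites, so it is first.
Ready: 5 and 6. 5 is listed earlier → 5.
3 now also ready, so the ready set is {3, 6}; 3 is listed earlier → 3.
6 is the only step now ready → 6.
That leaves 4 as the only ready step → 4.
1 needed 4 and 6, now all done → 1.

2 → 5 → 3 → 6 → 4 → 1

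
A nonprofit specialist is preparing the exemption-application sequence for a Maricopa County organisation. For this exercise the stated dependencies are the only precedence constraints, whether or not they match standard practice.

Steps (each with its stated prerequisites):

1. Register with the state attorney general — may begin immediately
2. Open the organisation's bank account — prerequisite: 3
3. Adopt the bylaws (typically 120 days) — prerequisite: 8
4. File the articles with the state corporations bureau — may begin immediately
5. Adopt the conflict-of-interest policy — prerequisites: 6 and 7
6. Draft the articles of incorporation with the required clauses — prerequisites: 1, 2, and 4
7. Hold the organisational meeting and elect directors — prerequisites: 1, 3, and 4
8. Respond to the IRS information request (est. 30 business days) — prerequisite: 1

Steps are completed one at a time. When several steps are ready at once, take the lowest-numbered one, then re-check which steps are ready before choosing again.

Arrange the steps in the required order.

1, 4, 8, 3, 2, 6, 7, 5

Nothing is required for 1 and 4. 1 has the earlier label → 1 first.
8 now also ready, so the ready set is {4, 8}; 4 has the earlier label → 4.
That leaves 8 as the only ready step → 8.
3 is the only step now ready → 3.
2 and 7 are both available; 2 has the earlier label → 2.
Now 6 and 7 have their prerequisites met. 6 has the earlier label, so 6 next.
7 is the only step now ready → 7.
5 needed 6 and 7, now all done → 5.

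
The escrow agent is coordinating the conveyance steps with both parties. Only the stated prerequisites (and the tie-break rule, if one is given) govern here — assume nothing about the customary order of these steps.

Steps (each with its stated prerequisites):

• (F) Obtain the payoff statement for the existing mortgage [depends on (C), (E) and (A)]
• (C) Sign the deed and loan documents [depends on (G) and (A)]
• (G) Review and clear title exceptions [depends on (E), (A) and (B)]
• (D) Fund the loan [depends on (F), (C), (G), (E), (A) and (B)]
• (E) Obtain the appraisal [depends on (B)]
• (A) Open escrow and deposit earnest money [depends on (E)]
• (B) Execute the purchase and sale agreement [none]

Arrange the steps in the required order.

(B), (E), (A), (G), (C), (F), (D)

(B) is the only step with nothing outstanding, so it goes first.
(E) needed (B), now all done → (E).
That leaves (A) as the only ready step → (A).
(G) needed (E), (A) and (B), now all done → (G).
(C) needed (G) and (A), now all done → (C).
(F) needed (C), (E) and (A), now all done → (F).
(D) is the only step now ready → (D).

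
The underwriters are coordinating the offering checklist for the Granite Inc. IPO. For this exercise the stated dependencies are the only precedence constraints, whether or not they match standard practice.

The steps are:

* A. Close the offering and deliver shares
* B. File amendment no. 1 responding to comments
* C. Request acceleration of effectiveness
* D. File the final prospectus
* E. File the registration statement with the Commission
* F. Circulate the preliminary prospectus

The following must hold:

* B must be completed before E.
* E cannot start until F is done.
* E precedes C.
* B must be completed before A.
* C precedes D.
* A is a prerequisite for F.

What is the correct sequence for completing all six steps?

B, A, F, E, C, D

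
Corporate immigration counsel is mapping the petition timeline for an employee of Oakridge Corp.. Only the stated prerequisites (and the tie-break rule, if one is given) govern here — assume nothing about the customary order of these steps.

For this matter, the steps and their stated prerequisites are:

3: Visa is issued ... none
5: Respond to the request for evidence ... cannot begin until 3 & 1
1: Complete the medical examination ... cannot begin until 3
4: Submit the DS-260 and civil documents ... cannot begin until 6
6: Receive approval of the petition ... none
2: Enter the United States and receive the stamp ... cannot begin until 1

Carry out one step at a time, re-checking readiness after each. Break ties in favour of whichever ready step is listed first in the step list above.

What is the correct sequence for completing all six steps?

3 and 6 have no prerequisites; 3 is listed earlier, so 3 is first.
1 now also ready, so the ready set is {1, 6}; 1 is listed earlier → 1.
5 and 2 now also ready, so the ready set is {5, 6, 2}; 5 is listed earlier → 5.
Ready: 6 and 2. 6 is listed earlier → 6.
4 now also ready, so the ready set is {4, 2}; 4 is listed earlier → 4.
That leaves 2 as the only ready step → 2.

3 1 5 6 4 2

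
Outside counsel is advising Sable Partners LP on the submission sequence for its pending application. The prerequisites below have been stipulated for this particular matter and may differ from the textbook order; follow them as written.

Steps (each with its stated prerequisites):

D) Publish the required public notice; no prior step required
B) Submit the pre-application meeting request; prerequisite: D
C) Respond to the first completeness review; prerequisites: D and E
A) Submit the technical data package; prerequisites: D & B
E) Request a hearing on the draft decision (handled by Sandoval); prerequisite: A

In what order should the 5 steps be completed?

D B A E C

Only D has no prerequisites, so it is first.
B is the only step now ready → B.
Next only A has its prerequisites met → A.
Next only E has its prerequisites met → E.
C needed D and E, now all done → C.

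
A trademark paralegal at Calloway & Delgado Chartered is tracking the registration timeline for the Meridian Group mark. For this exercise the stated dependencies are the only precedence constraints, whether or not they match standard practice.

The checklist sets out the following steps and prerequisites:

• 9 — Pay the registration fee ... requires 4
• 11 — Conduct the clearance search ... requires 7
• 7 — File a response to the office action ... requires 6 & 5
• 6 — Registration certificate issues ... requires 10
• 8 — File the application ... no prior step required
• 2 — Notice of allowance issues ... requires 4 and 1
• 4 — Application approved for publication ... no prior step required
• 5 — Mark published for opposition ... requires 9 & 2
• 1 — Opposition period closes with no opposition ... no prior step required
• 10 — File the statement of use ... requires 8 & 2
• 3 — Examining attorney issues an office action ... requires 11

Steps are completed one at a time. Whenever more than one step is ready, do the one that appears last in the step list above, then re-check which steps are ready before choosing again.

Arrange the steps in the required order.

1, 4, 2, 8, 10, 6, 9, 5, 7, 11, 3

1, 4 and 8 have no prerequisites; 1 is listed later, so 1 is first.
Now 4 and 8 have their prerequisites met. 4 is listed later, so 4 next.
2, 8 and 9 are all available; 2 is listed later → 2.
8 and 9 are both available; 8 is listed later → 8.
10 and 9 are both available; 10 is listed later → 10.
Now 6 and 9 have their prerequisites met. 6 is listed later, so 6 next.
9 is the only step now ready → 9.
5 is the only step now ready → 5.
7 is the only step now ready → 7.
Next only 11 has its prerequisites met → 11.
Next only 3 has its prerequisites met → 3.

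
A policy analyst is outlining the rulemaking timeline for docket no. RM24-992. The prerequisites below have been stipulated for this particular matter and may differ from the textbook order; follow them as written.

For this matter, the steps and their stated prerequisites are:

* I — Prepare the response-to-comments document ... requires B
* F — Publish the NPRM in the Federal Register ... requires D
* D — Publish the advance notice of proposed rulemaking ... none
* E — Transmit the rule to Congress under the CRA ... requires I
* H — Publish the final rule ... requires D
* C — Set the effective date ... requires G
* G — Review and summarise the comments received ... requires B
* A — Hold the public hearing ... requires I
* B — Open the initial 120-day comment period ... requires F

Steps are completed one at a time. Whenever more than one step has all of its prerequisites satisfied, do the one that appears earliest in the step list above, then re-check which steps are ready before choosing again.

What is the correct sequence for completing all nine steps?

D F H B I E G C A

Only D has no prerequisites, so it is first.
F and H are both available; F is listed earlier → F.
Now H and B have their prerequisites met. H is listed earlier, so H next.
B needed F, now all done → B.
Now I and G have their prerequisites met. I is listed earlier, so I next.
Now E, G and A have their prerequisites met. E is listed earlier, so E next.
Ready: G and A. G is listed earlier → G.
Ready: C and A. C is listed earlier → C.
A needed I, now all done → A.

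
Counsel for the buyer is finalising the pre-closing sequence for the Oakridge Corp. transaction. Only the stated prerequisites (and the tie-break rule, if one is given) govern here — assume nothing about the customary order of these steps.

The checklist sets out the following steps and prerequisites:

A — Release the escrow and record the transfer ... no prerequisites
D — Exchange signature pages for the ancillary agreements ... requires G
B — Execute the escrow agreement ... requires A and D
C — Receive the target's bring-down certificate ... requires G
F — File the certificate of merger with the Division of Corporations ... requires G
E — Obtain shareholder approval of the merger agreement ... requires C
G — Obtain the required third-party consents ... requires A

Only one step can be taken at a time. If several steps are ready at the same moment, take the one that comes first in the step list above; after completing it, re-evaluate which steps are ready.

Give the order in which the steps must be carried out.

A → G → D → B → C → F → E

A has no prerequisites → A first.
G needed A, now all done → G.
Ready: D, C and F. D is listed earlier → D.
B now also ready, so the ready set is {B, C, F}; B is listed earlier → B.
Now C and F have their prerequisites met. C is listed earlier, so C next.
Ready: F and E. F is listed earlier → F.
E needed C, now all done → E.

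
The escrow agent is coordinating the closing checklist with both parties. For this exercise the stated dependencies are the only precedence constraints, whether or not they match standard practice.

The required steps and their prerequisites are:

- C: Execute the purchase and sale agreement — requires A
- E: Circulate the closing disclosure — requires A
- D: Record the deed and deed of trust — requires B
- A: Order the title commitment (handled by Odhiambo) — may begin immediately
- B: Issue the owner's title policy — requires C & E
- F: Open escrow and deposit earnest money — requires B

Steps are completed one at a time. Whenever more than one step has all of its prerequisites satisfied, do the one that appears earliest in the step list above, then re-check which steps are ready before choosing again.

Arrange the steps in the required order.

A, C, E, B, D, F

Only A has no prerequisites, so it is first.
Ready: C and E. C is listed earlier → C.
E is the only step now ready → E.
B needed C and E, now all done → B.
D and F are both available; D is listed earlier → D.
F needed B, now all done → F.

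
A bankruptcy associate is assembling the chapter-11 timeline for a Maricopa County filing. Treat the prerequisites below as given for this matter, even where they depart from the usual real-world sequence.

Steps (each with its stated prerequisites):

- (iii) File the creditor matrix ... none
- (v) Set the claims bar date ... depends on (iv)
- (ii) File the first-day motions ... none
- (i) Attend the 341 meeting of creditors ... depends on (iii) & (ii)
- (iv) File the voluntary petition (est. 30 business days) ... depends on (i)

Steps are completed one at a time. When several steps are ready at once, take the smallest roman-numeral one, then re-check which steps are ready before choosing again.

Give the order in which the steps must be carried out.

(ii) and (iii) have no prerequisites; (ii) has the earlier label, so (ii) is first.
That leaves (iii) as the only ready step → (iii).
(i) is the only step now ready → (i).
That leaves (iv) as the only ready step → (iv).
(v) is the only step now ready → (v).

(ii), (iii), (i), (iv), (v)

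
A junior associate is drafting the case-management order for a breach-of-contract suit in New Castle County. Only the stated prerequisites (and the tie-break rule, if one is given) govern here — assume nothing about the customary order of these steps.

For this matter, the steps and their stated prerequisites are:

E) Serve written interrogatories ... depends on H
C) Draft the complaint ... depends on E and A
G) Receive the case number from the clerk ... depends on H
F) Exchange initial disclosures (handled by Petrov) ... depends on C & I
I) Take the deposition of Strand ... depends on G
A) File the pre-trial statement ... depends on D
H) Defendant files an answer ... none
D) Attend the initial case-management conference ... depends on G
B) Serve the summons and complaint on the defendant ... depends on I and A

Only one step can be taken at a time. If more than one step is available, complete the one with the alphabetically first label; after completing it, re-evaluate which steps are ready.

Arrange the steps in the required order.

H, E, G, D, A, C, I, B, F

Only H has no prerequisites, so it is first.
Ready: E and G. E has the earlier label → E.
G is the only step now ready → G.
Now D and I have their prerequisites met. D has the earlier label, so D next.
A now also ready, so the ready set is {A, I}; A has the earlier label → A.
C now also ready, so the ready set is {C, I}; C has the earlier label → C.
That leaves I as the only ready step → I.
Now B and F have their prerequisites met. B has the earlier label, so B next.
F needed C and I, now all done → F.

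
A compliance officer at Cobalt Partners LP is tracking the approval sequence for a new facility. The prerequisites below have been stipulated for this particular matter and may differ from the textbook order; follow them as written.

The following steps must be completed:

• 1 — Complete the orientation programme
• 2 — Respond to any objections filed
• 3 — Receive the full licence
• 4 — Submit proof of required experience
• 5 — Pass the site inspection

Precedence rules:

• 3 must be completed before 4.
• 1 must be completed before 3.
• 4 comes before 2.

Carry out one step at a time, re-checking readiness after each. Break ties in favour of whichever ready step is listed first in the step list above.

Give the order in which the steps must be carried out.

1 3 4 2 5

1 and 5 have no prerequisites; 1 is listed earlier, so 1 is first.
3 now also ready, so the ready set is {3, 5}; 3 is listed earlier → 3.
Ready: 4 and 5. 4 is listed earlier → 4.
Ready: 2 and 5. 2 is listed earlier → 2.
That leaves 5 as the only ready step → 5.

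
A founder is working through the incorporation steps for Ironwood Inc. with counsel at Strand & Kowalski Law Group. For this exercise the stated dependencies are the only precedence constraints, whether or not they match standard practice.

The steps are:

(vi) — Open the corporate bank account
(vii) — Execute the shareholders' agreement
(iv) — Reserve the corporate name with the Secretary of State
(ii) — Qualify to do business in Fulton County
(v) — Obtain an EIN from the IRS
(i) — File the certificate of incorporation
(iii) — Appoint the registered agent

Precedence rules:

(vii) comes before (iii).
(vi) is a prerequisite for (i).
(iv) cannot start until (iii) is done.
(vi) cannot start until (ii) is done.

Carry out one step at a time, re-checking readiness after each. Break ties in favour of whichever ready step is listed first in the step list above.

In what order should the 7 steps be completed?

(vii), (ii) and (v) have no prerequisites; (vii) is listed earlier, so (vii) is first.
Ready: (ii), (v) and (iii). (ii) is listed earlier → (ii).
(vi) now also ready, so the ready set is {(vi), (v), (iii)}; (vi) is listed earlier → (vi).
Ready: (v), (i) and (iii). (v) is listed earlier → (v).
Now (i) and (iii) have their prerequisites met. (i) is listed earlier, so (i) next.
(iii) needed (vii), now all done → (iii).
(iv) is the only step now ready → (iv).

(vii), (ii), (vi), (v), (i), (iii), (iv)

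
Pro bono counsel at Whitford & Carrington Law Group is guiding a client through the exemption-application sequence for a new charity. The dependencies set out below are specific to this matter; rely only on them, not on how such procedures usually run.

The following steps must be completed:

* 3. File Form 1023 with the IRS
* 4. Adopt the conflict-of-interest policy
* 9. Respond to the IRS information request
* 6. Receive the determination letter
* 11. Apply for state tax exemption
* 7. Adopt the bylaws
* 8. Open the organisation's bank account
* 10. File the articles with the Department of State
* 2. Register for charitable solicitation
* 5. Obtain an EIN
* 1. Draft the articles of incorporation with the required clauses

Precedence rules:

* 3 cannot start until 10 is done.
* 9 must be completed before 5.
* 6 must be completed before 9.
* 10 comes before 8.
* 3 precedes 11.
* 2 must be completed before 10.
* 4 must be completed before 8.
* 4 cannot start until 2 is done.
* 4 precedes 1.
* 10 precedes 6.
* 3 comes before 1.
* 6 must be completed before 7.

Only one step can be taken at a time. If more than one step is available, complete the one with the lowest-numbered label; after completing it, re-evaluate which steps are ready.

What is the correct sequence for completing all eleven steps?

2, 4, 10, 3, 1, 6, 7, 8, 9, 5, 11

Only 2 has no prerequisites, so it is first.
4 and 10 are both available; 4 has the earlier label → 4.
That leaves 10 as the only ready step → 10.
Now 3, 6 and 8 have their prerequisites met. 3 has the earlier label, so 3 next.
1 and 11 now also ready, so the ready set is {1, 6, 8, 11}; 1 has the earlier label → 1.
Now 6, 8 and 11 have their prerequisites met. 6 has the earlier label, so 6 next.
7 and 9 now also ready, so the ready set is {7, 8, 9, 11}; 7 has the earlier label → 7.
8, 9 and 11 are all available; 8 has the earlier label → 8.
Now 9 and 11 have their prerequisites met. 9 has the earlier label, so 9 next.
5 and 11 are both available; 5 has the earlier label → 5.
11 needed 3, now all done → 11.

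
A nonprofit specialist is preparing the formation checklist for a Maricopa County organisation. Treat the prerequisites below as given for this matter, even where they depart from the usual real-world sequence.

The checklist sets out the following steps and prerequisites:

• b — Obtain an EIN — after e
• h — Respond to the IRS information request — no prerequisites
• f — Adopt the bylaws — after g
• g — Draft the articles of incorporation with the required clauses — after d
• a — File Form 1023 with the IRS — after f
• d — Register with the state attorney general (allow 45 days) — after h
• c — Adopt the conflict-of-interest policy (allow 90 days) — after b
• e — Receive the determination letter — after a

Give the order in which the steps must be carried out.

h, d, g, f, a, e, b, c

h has no prerequisites → h first.
Next only d has its prerequisites met → d.
That leaves g as the only ready step → g.
f needed g, now all done → f.
a needed f, now all done → a.
e needed a, now all done → e.
b needed e, now all done → b.
c needed b, now all done → c.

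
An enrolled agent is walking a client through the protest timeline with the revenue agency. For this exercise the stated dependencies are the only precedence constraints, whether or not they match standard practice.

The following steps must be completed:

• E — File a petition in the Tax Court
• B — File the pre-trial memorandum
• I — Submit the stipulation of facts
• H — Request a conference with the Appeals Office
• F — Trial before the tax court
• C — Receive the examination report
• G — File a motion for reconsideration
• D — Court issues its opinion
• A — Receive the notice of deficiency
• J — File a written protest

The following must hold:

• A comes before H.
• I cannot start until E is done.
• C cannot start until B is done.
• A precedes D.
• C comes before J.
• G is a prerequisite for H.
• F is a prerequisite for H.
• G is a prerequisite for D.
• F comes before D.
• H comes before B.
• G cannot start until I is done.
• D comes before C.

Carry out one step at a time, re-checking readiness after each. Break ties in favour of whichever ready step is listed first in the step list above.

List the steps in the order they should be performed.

Nothing is required for E, F and A. E is listed earlier → E first.
I, F and A are all available; I is listed earlier → I.
G now also ready, so the ready set is {F, G, A}; F is listed earlier → F.
Ready: G and A. G is listed earlier → G.
That leaves A as the only ready step → A.
H and D are both available; H is listed earlier → H.
B now also ready, so the ready set is {B, D}; B is listed earlier → B.
D is the only step now ready → D.
C needed B and D, now all done → C.
J is the only step now ready → J.

E, I, F, G, A, H, B, D, C, J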